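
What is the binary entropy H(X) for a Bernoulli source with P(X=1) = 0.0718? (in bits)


H = -p*log2(p) - (1-p)*log2(1-p). -0.0718*log2(0.0718) = 0.272831; -0.9282*log2(0.9282) = 0.099774. H = 0.272831 + 0.099774 = 0.3726

0.3726 bits


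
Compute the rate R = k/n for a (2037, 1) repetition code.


Rate = k/n = 1/2037

1/2037


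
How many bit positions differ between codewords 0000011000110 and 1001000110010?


Count differing positions: ^ . . ^ . ^ ^ ^ ^ . ^ . . = 7 differences

7


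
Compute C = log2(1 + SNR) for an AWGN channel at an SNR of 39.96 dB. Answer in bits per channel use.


SNR_linear = 10^(39.96/10) = 9908.3194; C = log2(1 + SNR_linear) = log2(1 + 9908.3194) = 13.2746

13.2746 bits/channel use


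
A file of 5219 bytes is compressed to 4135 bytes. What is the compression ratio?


Ratio = original / compressed = 5219 / 4135 = 1.2622

1.2622


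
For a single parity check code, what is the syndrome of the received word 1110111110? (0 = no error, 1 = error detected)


Syndrome = XOR of all bits = 1 XOR 1 XOR 1 XOR 0 XOR 1 XOR 1 XOR 1 XOR 1 XOR 1 XOR 0 = 0

0


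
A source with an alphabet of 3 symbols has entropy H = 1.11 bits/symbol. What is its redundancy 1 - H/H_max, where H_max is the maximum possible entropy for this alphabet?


H_max = log2(K) = log2(3) = 1.585 bits/symbol. Redundancy = 1 - H/H_max = 1 - 1.11/1.585 = 1 - 0.7003 = 0.2997

0.2997


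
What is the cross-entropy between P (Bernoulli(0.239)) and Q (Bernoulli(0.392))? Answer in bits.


H(P,Q) = -p*log2(q) - (1-p)*log2(1-q). -0.239*log2(0.392) = 0.322907; -0.761*log2(0.608) = 0.546289. H(P,Q) = 0.322907 + 0.546289 = 0.8692

0.8692 bits


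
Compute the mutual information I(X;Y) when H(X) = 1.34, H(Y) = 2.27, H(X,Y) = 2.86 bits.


I(X;Y) = H(X) + H(Y) - H(X,Y) = 1.34 + 2.27 - 2.86 = 0.75

0.75 bits


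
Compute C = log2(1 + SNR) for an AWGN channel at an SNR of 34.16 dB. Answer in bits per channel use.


SNR_linear = 10^(34.16/10) = 2606.1535; C = log2(1 + SNR_linear) = log2(1 + 2606.1535) = 11.3483

11.3483 bits/channel use


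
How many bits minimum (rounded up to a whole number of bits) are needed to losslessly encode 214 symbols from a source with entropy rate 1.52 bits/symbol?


Minimum bits >= n * H = 214 * 1.52 = 325.28, rounded up to a whole number of bits = 326

326 bits


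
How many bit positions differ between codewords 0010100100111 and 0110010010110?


Count differing positions: . ^ . . ^ ^ . ^ ^ . . . ^ = 6 differences

6


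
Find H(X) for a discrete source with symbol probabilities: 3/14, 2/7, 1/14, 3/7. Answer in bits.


H = -sum(p_i * log2(p_i)). Terms: -(3/14)*log2(3/14) = 0.476227; -(2/7)*log2(2/7) = 0.516387; -(1/14)*log2(1/14) = 0.271954; -(3/7)*log2(3/7) = 0.523882. H = 0.476227 + 0.516387 + 0.271954 + 0.523882 = 1.7885

1.7885 bits


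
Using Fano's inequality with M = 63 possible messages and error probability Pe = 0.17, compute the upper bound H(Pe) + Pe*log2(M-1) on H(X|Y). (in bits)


H(Pe) = -Pe*log2(Pe) - (1-Pe)*log2(1-Pe) = -0.17*log2(0.17) - 0.83*log2(0.83) = 0.434587 + 0.223118 = 0.6577. Pe*log2(M-1) = 0.17*log2(62) = 1.012213. Bound = H(Pe) + Pe*log2(M-1) = 0.434587 + 0.223118 + 1.012213 = 1.6699

1.6699 bits


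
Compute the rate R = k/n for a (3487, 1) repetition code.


Rate = k/n = 1/3487

1/3487


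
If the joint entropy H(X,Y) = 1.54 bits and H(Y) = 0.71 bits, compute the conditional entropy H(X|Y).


H(X|Y) = H(X,Y) - H(Y) = 1.54 - 0.71 = 0.83

0.83 bits


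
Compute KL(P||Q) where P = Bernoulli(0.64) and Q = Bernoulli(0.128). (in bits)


KL = p*log2(p/q) + (1-p)*log2((1-p)/(1-q)) = 0.64*log2(0.64/0.128) + 0.36*log2(0.36/0.872) = 1.0266

1.0266 bits


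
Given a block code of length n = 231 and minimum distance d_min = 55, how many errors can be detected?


Detection capability = d_min - 1 = 55 - 1 = 54

54 errors


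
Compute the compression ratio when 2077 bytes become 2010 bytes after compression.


Ratio = original / compressed = 2077 / 2010 = 1.0333

1.0333


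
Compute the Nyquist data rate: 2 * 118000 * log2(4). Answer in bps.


Rate = 2 * B * log2(M) = 2 * 118000 * 2.0 = 472000.0

472000.0 bps


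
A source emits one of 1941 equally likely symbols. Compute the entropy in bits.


H = log2(n) = log2(1941) = 10.9226

10.9226 bits


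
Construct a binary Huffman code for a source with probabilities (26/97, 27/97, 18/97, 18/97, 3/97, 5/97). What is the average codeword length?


Huffman construction (repeatedly merge the two least-probable nodes; each merge adds 1 bit to every symbol beneath it): 3/97 + 5/97 = 8/97; 8/97 + 18/97 = 26/97; 18/97 + 26/97 = 44/97; 26/97 + 27/97 = 53/97; 44/97 + 53/97 = 1. Resulting codeword lengths (in the order the probabilities were given): (2, 2, 3, 2, 4, 4). L_avg = sum(p_i * l_i) = 26/97*2 + 27/97*2 + 18/97*3 + 18/97*2 + 3/97*4 + 5/97*4 = 228/97 = 2.3505

2.3505 bits


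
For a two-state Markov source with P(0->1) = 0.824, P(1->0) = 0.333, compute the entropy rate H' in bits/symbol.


Stationary distribution: pi_0 = p10/(p01+p10) = 0.2878, pi_1 = 0.7122. Entropy rate H' = pi_0*H(p01) + pi_1*H(p10) = 0.2878*0.6712 + 0.7122*0.918 = 0.847

0.847 bits/symbol


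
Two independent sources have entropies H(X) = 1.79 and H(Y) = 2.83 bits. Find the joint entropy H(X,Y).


For independent variables, H(X,Y) = H(X) + H(Y) = 1.79 + 2.83 = 4.62

4.62 bits


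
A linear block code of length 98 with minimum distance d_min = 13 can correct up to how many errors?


Correction capability = floor((d-1)/2) = floor((13-1)/2) = 6

6 errors


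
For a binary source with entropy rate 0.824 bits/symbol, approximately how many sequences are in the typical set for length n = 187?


log2|A_typical| = nH = 187 * 0.824 = 154.088, so |A_typical| ~ 2^154.088 = 2.427e+46

2.427e+46


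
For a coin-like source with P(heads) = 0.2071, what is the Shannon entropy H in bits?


H = -p*log2(p) - (1-p)*log2(1-p). -0.2071*log2(0.2071) = 0.470448; -0.7929*log2(0.7929) = 0.265454. H = 0.470448 + 0.265454 = 0.7359

0.7359 bits


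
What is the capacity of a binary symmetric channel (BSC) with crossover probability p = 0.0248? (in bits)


H(p) = -p*log2(p) - (1-p)*log2(1-p) = -0.0248*log2(0.0248) - 0.9752*log2(0.9752) = 0.132271 + 0.035331 = 0.1676. C = 1 - H(p) = 1 - 0.1676 = 0.8324

0.8324 bits


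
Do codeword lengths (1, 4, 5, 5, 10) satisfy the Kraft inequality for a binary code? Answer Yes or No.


Kraft sum = sum(2^(-l_i)) = 0.626, need <= 1. Result: satisfied (a binary prefix-free code with these lengths exists)

Yes


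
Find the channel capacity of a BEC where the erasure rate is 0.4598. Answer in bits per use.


C = 1 - epsilon = 1 - 0.4598 = 0.5402

0.5402 bits


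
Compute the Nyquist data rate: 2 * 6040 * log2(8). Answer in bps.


Rate = 2 * B * log2(M) = 2 * 6040 * 3.0 = 36240.0

36240.0 bps


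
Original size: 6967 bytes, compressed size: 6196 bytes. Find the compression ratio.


Ratio = original / compressed = 6967 / 6196 = 1.1244

1.1244


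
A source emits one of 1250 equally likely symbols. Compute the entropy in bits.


H = log2(n) = log2(1250) = 10.2877

10.2877 bits


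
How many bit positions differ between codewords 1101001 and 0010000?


Count differing positions: ^ ^ ^ ^ . . ^ = 5 differences

5


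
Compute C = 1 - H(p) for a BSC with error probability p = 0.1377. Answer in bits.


H(p) = -p*log2(p) - (1-p)*log2(1-p) = -0.1377*log2(0.1377) - 0.8623*log2(0.8623) = 0.393877 + 0.184306 = 0.5782. C = 1 - H(p) = 1 - 0.5782 = 0.4218

0.4218 bits


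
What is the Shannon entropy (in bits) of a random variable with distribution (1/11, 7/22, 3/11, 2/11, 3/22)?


H = -sum(p_i * log2(p_i)). Terms: -(1/11)*log2(1/11) = 0.314494; -(7/22)*log2(7/22) = 0.525661; -(3/11)*log2(3/11) = 0.511219; -(2/11)*log2(2/11) = 0.447169; -(3/22)*log2(3/22) = 0.391973. H = 0.314494 + 0.525661 + 0.511219 + 0.447169 + 0.391973 = 2.1905

2.1905 bits


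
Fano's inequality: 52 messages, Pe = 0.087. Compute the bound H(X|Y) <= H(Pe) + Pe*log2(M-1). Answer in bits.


H(Pe) = -Pe*log2(Pe) - (1-Pe)*log2(1-Pe) = -0.087*log2(0.087) - 0.913*log2(0.913) = 0.306487 + 0.119889 = 0.4264. Pe*log2(M-1) = 0.087*log2(51) = 0.493501. Bound = H(Pe) + Pe*log2(M-1) = 0.306487 + 0.119889 + 0.493501 = 0.9199

0.9199 bits


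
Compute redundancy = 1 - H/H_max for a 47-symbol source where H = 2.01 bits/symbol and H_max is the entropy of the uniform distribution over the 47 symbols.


H_max = log2(K) = log2(47) = 5.5546 bits/symbol. Redundancy = 1 - H/H_max = 1 - 2.01/5.5546 = 1 - 0.3619 = 0.6381

0.6381


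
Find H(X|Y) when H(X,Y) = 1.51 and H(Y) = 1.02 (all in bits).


H(X|Y) = H(X,Y) - H(Y) = 1.51 - 1.02 = 0.49

0.49 bits


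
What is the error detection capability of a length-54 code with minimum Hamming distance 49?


Detection capability = d_min - 1 = 49 - 1 = 48

48 errors


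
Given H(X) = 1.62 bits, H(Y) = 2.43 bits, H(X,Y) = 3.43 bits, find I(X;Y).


I(X;Y) = H(X) + H(Y) - H(X,Y) = 1.62 + 2.43 - 3.43 = 0.62

0.62 bits


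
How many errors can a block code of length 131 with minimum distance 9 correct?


Correction capability = floor((d-1)/2) = floor((9-1)/2) = 4

4 errors


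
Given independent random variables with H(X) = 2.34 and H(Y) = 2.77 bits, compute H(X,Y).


For independent variables, H(X,Y) = H(X) + H(Y) = 2.34 + 2.77 = 5.11

5.11 bits


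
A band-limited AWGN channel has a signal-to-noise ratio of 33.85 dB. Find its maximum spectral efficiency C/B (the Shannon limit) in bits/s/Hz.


SNR_linear = 10^(33.85/10) = 2426.6101; C/B = log2(1 + SNR_linear) = log2(1 + 2426.6101) = 11.2453

11.2453 bits/s/Hz


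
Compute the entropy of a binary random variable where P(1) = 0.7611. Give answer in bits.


H = -p*log2(p) - (1-p)*log2(1-p). -0.7611*log2(0.7611) = 0.299753; -0.2389*log2(0.2389) = 0.493453. H = 0.299753 + 0.493453 = 0.7932

0.7932 bits


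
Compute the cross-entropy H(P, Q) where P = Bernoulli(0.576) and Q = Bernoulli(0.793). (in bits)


H(P,Q) = -p*log2(q) - (1-p)*log2(1-q). -0.576*log2(0.793) = 0.192734; -0.424*log2(0.207) = 0.963454. H(P,Q) = 0.192734 + 0.963454 = 1.1562

1.1562 bits


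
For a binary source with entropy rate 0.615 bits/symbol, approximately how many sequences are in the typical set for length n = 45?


log2|A_typical| = nH = 45 * 0.615 = 27.675, so |A_typical| ~ 2^27.675 = 2.143e+08

2.143e+08


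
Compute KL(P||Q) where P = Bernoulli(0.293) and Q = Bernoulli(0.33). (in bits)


KL = p*log2(p/q) + (1-p)*log2((1-p)/(1-q)) = 0.293*log2(0.293/0.33) + 0.707*log2(0.707/0.67) = 0.0046

0.0046 bits


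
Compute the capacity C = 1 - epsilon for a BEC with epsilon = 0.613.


C = 1 - epsilon = 1 - 0.613 = 0.387

0.387 bits


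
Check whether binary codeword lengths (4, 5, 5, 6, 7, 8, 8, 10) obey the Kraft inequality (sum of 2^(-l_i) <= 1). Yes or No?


Kraft sum = sum(2^(-l_i)) = 0.1572, need <= 1. Result: satisfied (a binary prefix-free code with these lengths exists)

Yes


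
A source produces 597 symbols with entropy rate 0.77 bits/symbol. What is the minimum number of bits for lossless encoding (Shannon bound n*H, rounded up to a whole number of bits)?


Minimum bits >= n * H = 597 * 0.77 = 459.69, rounded up to a whole number of bits = 460

460 bits


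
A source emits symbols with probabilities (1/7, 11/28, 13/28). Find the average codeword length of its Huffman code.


Huffman construction (repeatedly merge the two least-probable nodes; each merge adds 1 bit to every symbol beneath it): 1/7 + 11/28 = 15/28; 13/28 + 15/28 = 1. Resulting codeword lengths (in the order the probabilities were given): (2, 2, 1). L_avg = sum(p_i * l_i) = 1/7*2 + 11/28*2 + 13/28*1 = 43/28 = 1.5357

1.5357 bits


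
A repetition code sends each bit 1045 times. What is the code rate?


Rate = k/n = 1/1045

1/1045


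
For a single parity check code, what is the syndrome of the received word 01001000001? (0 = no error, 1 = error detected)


Syndrome = XOR of all bits = 0 XOR 1 XOR 0 XOR 0 XOR 1 XOR 0 XOR 0 XOR 0 XOR 0 XOR 0 XOR 1 = 1

1


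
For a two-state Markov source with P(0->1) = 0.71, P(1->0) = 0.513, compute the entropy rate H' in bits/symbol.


Stationary distribution: pi_0 = p10/(p01+p10) = 0.4195, pi_1 = 0.5805. Entropy rate H' = pi_0*H(p01) + pi_1*H(p10) = 0.4195*0.8687 + 0.5805*0.9995 = 0.9447

0.9447 bits/symbol


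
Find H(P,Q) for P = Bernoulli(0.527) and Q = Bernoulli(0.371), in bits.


H(P,Q) = -p*log2(q) - (1-p)*log2(1-q). -0.527*log2(0.371) = 0.753878; -0.473*log2(0.629) = 0.316375. H(P,Q) = 0.753878 + 0.316375 = 1.0703

1.0703 bits


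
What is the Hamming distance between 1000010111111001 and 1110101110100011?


Count differing positions: . ^ ^ . ^ ^ ^ . . ^ . ^ ^ . ^ . = 9 differences

9


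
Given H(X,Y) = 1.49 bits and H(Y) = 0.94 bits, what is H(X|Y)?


H(X|Y) = H(X,Y) - H(Y) = 1.49 - 0.94 = 0.55

0.55 bits


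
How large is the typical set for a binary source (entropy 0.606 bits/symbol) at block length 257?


log2|A_typical| = nH = 257 * 0.606 = 155.742, so |A_typical| ~ 2^155.742 = 7.639e+46

7.639e+46


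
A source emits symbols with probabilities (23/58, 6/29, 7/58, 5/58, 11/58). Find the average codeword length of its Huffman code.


Huffman construction (repeatedly merge the two least-probable nodes; each merge adds 1 bit to every symbol beneath it): 5/58 + 7/58 = 6/29; 11/58 + 6/29 = 23/58; 6/29 + 23/58 = 35/58; 23/58 + 35/58 = 1. Resulting codeword lengths (in the order the probabilities were given): (2, 2, 3, 3, 2). L_avg = sum(p_i * l_i) = 23/58*2 + 6/29*2 + 7/58*3 + 5/58*3 + 11/58*2 = 64/29 = 2.2069

2.2069 bits


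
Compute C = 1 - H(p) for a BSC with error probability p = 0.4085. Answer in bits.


H(p) = -p*log2(p) - (1-p)*log2(1-p) = -0.4085*log2(0.4085) - 0.5915*log2(0.5915) = 0.527615 + 0.448091 = 0.9757. C = 1 - H(p) = 1 - 0.9757 = 0.0243

0.0243 bits


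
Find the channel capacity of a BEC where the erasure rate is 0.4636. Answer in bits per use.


C = 1 - epsilon = 1 - 0.4636 = 0.5364

0.5364 bits


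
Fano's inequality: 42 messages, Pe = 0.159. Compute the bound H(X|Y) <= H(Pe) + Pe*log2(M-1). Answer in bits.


H(Pe) = -Pe*log2(Pe) - (1-Pe)*log2(1-Pe) = -0.159*log2(0.159) - 0.841*log2(0.841) = 0.421811 + 0.210101 = 0.6319. Pe*log2(M-1) = 0.159*log2(41) = 0.851851. Bound = H(Pe) + Pe*log2(M-1) = 0.421811 + 0.210101 + 0.851851 = 1.4838

1.4838 bits


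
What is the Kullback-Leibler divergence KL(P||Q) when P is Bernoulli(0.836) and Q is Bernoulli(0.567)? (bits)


KL = p*log2(p/q) + (1-p)*log2((1-p)/(1-q)) = 0.836*log2(0.836/0.567) + 0.164*log2(0.164/0.433) = 0.2386

0.2386 bits


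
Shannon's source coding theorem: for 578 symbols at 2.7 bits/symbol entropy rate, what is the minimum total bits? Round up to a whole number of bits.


Minimum bits >= n * H = 578 * 2.7 = 1560.6, rounded up to a whole number of bits = 1561

1561 bits


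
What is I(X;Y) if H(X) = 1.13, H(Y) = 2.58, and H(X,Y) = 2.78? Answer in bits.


I(X;Y) = H(X) + H(Y) - H(X,Y) = 1.13 + 2.58 - 2.78 = 0.93

0.93 bits


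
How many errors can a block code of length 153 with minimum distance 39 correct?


Correction capability = floor((d-1)/2) = floor((39-1)/2) = 19

19 errors


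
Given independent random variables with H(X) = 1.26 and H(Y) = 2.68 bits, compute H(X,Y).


For independent variables, H(X,Y) = H(X) + H(Y) = 1.26 + 2.68 = 3.94

3.94 bits


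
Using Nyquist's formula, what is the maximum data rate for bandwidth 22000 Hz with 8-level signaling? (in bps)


Rate = 2 * B * log2(M) = 2 * 22000 * 3.0 = 132000.0

132000.0 bps


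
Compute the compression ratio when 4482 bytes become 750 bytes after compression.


Ratio = original / compressed = 4482 / 750 = 5.976

5.976


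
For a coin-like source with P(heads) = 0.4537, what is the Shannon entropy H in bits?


H = -p*log2(p) - (1-p)*log2(1-p). -0.4537*log2(0.4537) = 0.517304; -0.5463*log2(0.5463) = 0.476502. H = 0.517304 + 0.476502 = 0.9938

0.9938 bits


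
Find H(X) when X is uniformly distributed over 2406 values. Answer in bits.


H = log2(n) = log2(2406) = 11.2324

11.2324 bits


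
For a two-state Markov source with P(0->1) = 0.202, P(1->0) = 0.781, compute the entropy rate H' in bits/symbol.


Stationary distribution: pi_0 = p10/(p01+p10) = 0.7945, pi_1 = 0.2055. Entropy rate H' = pi_0*H(p01) + pi_1*H(p10) = 0.7945*0.7259 + 0.2055*0.7583 = 0.7326

0.7326 bits/symbol


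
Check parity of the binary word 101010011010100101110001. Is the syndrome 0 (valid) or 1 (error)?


Syndrome = XOR of all bits = 1 XOR 0 XOR 1 XOR 0 XOR 1 XOR 0 XOR 0 XOR 1 XOR 1 XOR 0 XOR 1 XOR 0 XOR 1 XOR 0 XOR 0 XOR 1 XOR 0 XOR 1 XOR 1 XOR 1 XOR 0 XOR 0 XOR 0 XOR 1 = 0

0


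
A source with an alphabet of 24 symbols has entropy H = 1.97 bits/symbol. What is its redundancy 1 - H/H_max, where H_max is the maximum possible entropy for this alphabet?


H_max = log2(K) = log2(24) = 4.585 bits/symbol. Redundancy = 1 - H/H_max = 1 - 1.97/4.585 = 1 - 0.4297 = 0.5703

0.5703


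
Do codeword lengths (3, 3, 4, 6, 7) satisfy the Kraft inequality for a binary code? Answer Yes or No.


Kraft sum = sum(2^(-l_i)) = 0.3359, need <= 1. Result: satisfied (a binary prefix-free code with these lengths exists)

Yes


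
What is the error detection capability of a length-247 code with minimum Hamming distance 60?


Detection capability = d_min - 1 = 60 - 1 = 59

59 errors


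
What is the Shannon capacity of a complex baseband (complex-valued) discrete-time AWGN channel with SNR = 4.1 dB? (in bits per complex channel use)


SNR_linear = 10^(4.1/10) = 2.5704; C = log2(1 + SNR_linear) = log2(1 + 2.5704) = 1.8361

1.8361 bits/channel use


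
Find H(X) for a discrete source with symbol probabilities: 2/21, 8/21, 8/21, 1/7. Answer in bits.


H = -sum(p_i * log2(p_i)). Terms: -(2/21)*log2(2/21) = 0.323078; -(8/21)*log2(8/21) = 0.530407; -(8/21)*log2(8/21) = 0.530407; -(1/7)*log2(1/7) = 0.401051. H = 0.323078 + 0.530407 + 0.530407 + 0.401051 = 1.7849

1.7849 bits


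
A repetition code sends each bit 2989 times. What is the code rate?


Rate = k/n = 1/2989

1/2989


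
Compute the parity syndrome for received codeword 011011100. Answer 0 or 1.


Syndrome = XOR of all bits = 0 XOR 1 XOR 1 XOR 0 XOR 1 XOR 1 XOR 1 XOR 0 XOR 0 = 1

1


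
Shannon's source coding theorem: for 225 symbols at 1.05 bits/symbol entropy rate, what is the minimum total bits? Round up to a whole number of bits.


Minimum bits >= n * H = 225 * 1.05 = 236.25, rounded up to a whole number of bits = 237

237 bits


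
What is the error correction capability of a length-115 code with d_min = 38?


Correction capability = floor((d-1)/2) = floor((38-1)/2) = 18

18 errors


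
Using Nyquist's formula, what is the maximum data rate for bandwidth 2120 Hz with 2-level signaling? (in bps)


Rate = 2 * B * log2(M) = 2 * 2120 * 1.0 = 4240.0

4240.0 bps


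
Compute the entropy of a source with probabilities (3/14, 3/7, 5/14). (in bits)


H = -sum(p_i * log2(p_i)). Terms: -(3/14)*log2(3/14) = 0.476227; -(3/7)*log2(3/7) = 0.523882; -(5/14)*log2(5/14) = 0.530510. H = 0.476227 + 0.523882 + 0.530510 = 1.5306

1.5306 bits


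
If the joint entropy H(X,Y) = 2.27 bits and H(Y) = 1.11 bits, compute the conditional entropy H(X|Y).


H(X|Y) = H(X,Y) - H(Y) = 2.27 - 1.11 = 1.16

1.16 bits


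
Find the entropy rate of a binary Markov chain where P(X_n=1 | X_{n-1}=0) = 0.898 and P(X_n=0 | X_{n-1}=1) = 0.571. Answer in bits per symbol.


Stationary distribution: pi_0 = p10/(p01+p10) = 0.3887, pi_1 = 0.6113. Entropy rate H' = pi_0*H(p01) + pi_1*H(p10) = 0.3887*0.4753 + 0.6113*0.9854 = 0.7871

0.7871 bits/symbol


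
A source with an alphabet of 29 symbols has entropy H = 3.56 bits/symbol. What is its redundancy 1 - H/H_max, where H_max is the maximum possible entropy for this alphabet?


H_max = log2(K) = log2(29) = 4.858 bits/symbol. Redundancy = 1 - H/H_max = 1 - 3.56/4.858 = 1 - 0.7328 = 0.2672

0.2672


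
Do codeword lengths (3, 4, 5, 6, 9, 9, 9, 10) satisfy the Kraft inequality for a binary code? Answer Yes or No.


Kraft sum = sum(2^(-l_i)) = 0.2412, need <= 1. Result: satisfied (a binary prefix-free code with these lengths exists)

Yes


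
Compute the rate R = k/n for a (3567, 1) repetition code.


Rate = k/n = 1/3567

1/3567


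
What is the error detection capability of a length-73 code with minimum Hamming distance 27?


Detection capability = d_min - 1 = 27 - 1 = 26

26 errors


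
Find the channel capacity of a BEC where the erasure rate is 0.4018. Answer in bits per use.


C = 1 - epsilon = 1 - 0.4018 = 0.5982

0.5982 bits


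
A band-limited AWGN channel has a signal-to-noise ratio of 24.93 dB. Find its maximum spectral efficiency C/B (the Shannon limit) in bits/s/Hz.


SNR_linear = 10^(24.93/10) = 311.1716; C/B = log2(1 + SNR_linear) = log2(1 + 311.1716) = 8.2862

8.2862 bits/s/Hz


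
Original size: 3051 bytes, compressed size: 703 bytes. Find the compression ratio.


Ratio = original / compressed = 3051 / 703 = 4.34

4.34


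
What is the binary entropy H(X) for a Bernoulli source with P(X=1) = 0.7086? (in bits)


H = -p*log2(p) - (1-p)*log2(1-p). -0.7086*log2(0.7086) = 0.352143; -0.2914*log2(0.2914) = 0.518379. H = 0.352143 + 0.518379 = 0.8705

0.8705 bits


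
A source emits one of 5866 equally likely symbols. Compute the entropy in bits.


H = log2(n) = log2(5866) = 12.5182

12.5182 bits


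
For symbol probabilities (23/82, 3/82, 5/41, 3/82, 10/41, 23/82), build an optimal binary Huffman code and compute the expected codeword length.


Huffman construction (repeatedly merge the two least-probable nodes; each merge adds 1 bit to every symbol beneath it): 3/82 + 3/82 = 3/41; 3/41 + 5/41 = 8/41; 8/41 + 10/41 = 18/41; 23/82 + 23/82 = 23/41; 18/41 + 23/41 = 1. Resulting codeword lengths (in the order the probabilities were given): (2, 4, 3, 4, 2, 2). L_avg = sum(p_i * l_i) = 23/82*2 + 3/82*4 + 5/41*3 + 3/82*4 + 10/41*2 + 23/82*2 = 93/41 = 2.2683

2.2683 bits


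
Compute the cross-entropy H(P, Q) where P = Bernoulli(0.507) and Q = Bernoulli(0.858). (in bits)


H(P,Q) = -p*log2(q) - (1-p)*log2(1-q). -0.507*log2(0.858) = 0.112022; -0.493*log2(0.142) = 1.388306. H(P,Q) = 0.112022 + 1.388306 = 1.5003

1.5003 bits


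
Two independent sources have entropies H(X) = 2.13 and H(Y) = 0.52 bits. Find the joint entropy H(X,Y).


For independent variables, H(X,Y) = H(X) + H(Y) = 2.13 + 0.52 = 2.65

2.65 bits


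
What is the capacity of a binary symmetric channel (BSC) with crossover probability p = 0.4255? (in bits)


H(p) = -p*log2(p) - (1-p)*log2(1-p) = -0.4255*log2(0.4255) - 0.5745*log2(0.5745) = 0.524543 + 0.459382 = 0.9839. C = 1 - H(p) = 1 - 0.9839 = 0.0161

0.0161 bits


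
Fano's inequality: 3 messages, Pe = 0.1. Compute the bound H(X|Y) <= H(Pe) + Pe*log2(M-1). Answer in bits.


H(Pe) = -Pe*log2(Pe) - (1-Pe)*log2(1-Pe) = -0.1*log2(0.1) - 0.9*log2(0.9) = 0.332193 + 0.136803 = 0.469. Pe*log2(M-1) = 0.1*log2(2) = 0.100000. Bound = H(Pe) + Pe*log2(M-1) = 0.332193 + 0.136803 + 0.100000 = 0.569

0.569 bits


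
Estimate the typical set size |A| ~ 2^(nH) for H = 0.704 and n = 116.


log2|A_typical| = nH = 116 * 0.704 = 81.664, so |A_typical| ~ 2^81.664 = 3.831e+24

3.831e+24


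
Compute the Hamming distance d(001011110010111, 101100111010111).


Count differing positions: ^ . . ^ ^ ^ . . ^ . . . . . . = 5 differences

5


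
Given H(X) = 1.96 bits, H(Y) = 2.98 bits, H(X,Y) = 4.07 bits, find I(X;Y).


I(X;Y) = H(X) + H(Y) - H(X,Y) = 1.96 + 2.98 - 4.07 = 0.87

0.87 bits


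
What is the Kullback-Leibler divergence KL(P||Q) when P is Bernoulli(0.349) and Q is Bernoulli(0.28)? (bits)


KL = p*log2(p/q) + (1-p)*log2((1-p)/(1-q)) = 0.349*log2(0.349/0.28) + 0.651*log2(0.651/0.72) = 0.0163

0.0163 bits


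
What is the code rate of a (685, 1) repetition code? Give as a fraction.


Rate = k/n = 1/685

1/685


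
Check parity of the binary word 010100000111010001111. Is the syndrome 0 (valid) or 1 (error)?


Syndrome = XOR of all bits = 0 XOR 1 XOR 0 XOR 1 XOR 0 XOR 0 XOR 0 XOR 0 XOR 0 XOR 1 XOR 1 XOR 1 XOR 0 XOR 1 XOR 0 XOR 0 XOR 0 XOR 1 XOR 1 XOR 1 XOR 1 = 0

0


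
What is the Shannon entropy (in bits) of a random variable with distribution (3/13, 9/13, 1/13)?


H = -sum(p_i * log2(p_i)). Terms: -(3/13)*log2(3/13) = 0.488187; -(9/13)*log2(9/13) = 0.367279; -(1/13)*log2(1/13) = 0.284649. H = 0.488187 + 0.367279 + 0.284649 = 1.1401

1.1401 bits


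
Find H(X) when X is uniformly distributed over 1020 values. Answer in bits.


H = log2(n) = log2(1020) = 9.9944

9.9944 bits


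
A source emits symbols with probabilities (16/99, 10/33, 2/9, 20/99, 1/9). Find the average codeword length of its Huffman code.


Huffman construction (repeatedly merge the two least-probable nodes; each merge adds 1 bit to every symbol beneath it): 1/9 + 16/99 = 3/11; 20/99 + 2/9 = 14/33; 3/11 + 10/33 = 19/33; 14/33 + 19/33 = 1. Resulting codeword lengths (in the order the probabilities were given): (3, 2, 2, 2, 3). L_avg = sum(p_i * l_i) = 16/99*3 + 10/33*2 + 2/9*2 + 20/99*2 + 1/9*3 = 25/11 = 2.2727

2.2727 bits


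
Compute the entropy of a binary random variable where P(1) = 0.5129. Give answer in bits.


H = -p*log2(p) - (1-p)*log2(1-p). -0.5129*log2(0.5129) = 0.494051; -0.4871*log2(0.4871) = 0.505469. H = 0.494051 + 0.505469 = 0.9995

0.9995 bits


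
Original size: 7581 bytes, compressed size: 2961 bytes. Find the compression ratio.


Ratio = original / compressed = 7581 / 2961 = 2.5603

2.5603


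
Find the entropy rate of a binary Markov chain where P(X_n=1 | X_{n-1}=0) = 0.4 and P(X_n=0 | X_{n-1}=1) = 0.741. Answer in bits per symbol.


Stationary distribution: pi_0 = p10/(p01+p10) = 0.6494, pi_1 = 0.3506. Entropy rate H' = pi_0*H(p01) + pi_1*H(p10) = 0.6494*0.971 + 0.3506*0.8252 = 0.9199

0.9199 bits/symbol


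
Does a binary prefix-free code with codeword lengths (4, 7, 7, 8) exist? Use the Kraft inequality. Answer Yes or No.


Kraft sum = sum(2^(-l_i)) = 0.082, need <= 1. Result: satisfied (a binary prefix-free code with these lengths exists)

Yes


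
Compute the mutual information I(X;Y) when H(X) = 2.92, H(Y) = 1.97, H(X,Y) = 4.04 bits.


I(X;Y) = H(X) + H(Y) - H(X,Y) = 2.92 + 1.97 - 4.04 = 0.85

0.85 bits


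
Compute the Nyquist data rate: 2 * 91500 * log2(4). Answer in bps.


Rate = 2 * B * log2(M) = 2 * 91500 * 2.0 = 366000.0

366000.0 bps


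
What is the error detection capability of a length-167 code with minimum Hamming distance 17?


Detection capability = d_min - 1 = 17 - 1 = 16

16 errors


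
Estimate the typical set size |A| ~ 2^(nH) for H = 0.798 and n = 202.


log2|A_typical| = nH = 202 * 0.798 = 161.196, so |A_typical| ~ 2^161.196 = 3.348e+48

3.348e+48


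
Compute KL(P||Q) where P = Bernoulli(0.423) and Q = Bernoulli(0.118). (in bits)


KL = p*log2(p/q) + (1-p)*log2((1-p)/(1-q)) = 0.423*log2(0.423/0.118) + 0.577*log2(0.577/0.882) = 0.4259

0.4259 bits


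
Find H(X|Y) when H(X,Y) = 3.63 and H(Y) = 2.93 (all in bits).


H(X|Y) = H(X,Y) - H(Y) = 3.63 - 2.93 = 0.7

0.7 bits


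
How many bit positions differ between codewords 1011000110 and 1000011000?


Count differing positions: . . ^ ^ . ^ ^ ^ ^ . = 6 differences

6


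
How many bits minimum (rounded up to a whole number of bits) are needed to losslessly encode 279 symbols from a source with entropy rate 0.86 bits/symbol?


Minimum bits >= n * H = 279 * 0.86 = 239.94, rounded up to a whole number of bits = 240

240 bits


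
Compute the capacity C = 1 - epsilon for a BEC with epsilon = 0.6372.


C = 1 - epsilon = 1 - 0.6372 = 0.3628

0.3628 bits


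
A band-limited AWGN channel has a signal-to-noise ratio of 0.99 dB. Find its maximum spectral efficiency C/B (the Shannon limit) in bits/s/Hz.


SNR_linear = 10^(0.99/10) = 1.256; C/B = log2(1 + SNR_linear) = log2(1 + 1.256) = 1.1738

1.1738 bits/s/Hz


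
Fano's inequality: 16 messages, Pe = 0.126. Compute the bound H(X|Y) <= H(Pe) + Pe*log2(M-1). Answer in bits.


H(Pe) = -Pe*log2(Pe) - (1-Pe)*log2(1-Pe) = -0.126*log2(0.126) - 0.874*log2(0.874) = 0.376552 + 0.169814 = 0.5464. Pe*log2(M-1) = 0.126*log2(15) = 0.492268. Bound = H(Pe) + Pe*log2(M-1) = 0.376552 + 0.169814 + 0.492268 = 1.0386

1.0386 bits


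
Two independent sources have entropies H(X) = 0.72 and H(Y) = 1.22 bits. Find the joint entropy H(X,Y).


For independent variables, H(X,Y) = H(X) + H(Y) = 0.72 + 1.22 = 1.94

1.94 bits


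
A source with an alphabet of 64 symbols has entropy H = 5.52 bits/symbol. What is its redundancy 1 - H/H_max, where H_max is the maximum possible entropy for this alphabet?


H_max = log2(K) = log2(64) = 6.0 bits/symbol. Redundancy = 1 - H/H_max = 1 - 5.52/6.0 = 1 - 0.92 = 0.08

0.08


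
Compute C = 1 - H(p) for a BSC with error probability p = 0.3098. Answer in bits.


H(p) = -p*log2(p) - (1-p)*log2(1-p) = -0.3098*log2(0.3098) - 0.6902*log2(0.6902) = 0.523745 + 0.369197 = 0.8929. C = 1 - H(p) = 1 - 0.8929 = 0.1071

0.1071 bits


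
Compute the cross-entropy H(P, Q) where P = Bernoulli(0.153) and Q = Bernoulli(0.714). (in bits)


H(P,Q) = -p*log2(q) - (1-p)*log2(1-q). -0.153*log2(0.714) = 0.074359; -0.847*log2(0.286) = 1.529608. H(P,Q) = 0.074359 + 1.529608 = 1.604

1.604 bits


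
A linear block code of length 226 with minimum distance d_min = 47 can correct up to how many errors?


Correction capability = floor((d-1)/2) = floor((47-1)/2) = 23

23 errors


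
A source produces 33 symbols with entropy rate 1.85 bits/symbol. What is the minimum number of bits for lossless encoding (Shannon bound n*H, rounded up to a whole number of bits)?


Minimum bits >= n * H = 33 * 1.85 = 61.05, rounded up to a whole number of bits = 62

62 bits


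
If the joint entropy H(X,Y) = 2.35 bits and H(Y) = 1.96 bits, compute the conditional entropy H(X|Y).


H(X|Y) = H(X,Y) - H(Y) = 2.35 - 1.96 = 0.39

0.39 bits


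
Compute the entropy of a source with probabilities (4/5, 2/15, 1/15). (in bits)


H = -sum(p_i * log2(p_i)). Terms: -(4/5)*log2(4/5) = 0.257542; -(2/15)*log2(2/15) = 0.387585; -(1/15)*log2(1/15) = 0.260459. H = 0.257542 + 0.387585 + 0.260459 = 0.9056

0.9056 bits


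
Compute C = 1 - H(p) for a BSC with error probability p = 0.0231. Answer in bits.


H(p) = -p*log2(p) - (1-p)*log2(1-p) = -0.0231*log2(0.0231) - 0.9769*log2(0.9769) = 0.125571 + 0.032938 = 0.1585. C = 1 - H(p) = 1 - 0.1585 = 0.8415

0.8415 bits


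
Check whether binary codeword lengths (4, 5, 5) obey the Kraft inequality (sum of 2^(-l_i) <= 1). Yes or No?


Kraft sum = sum(2^(-l_i)) = 0.125, need <= 1. Result: satisfied (a binary prefix-free code with these lengths exists)

Yes


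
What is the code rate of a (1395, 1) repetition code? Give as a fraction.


Rate = k/n = 1/1395

1/1395


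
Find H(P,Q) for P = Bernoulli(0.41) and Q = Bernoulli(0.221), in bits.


H(P,Q) = -p*log2(q) - (1-p)*log2(1-q). -0.41*log2(0.221) = 0.892932; -0.59*log2(0.779) = 0.212580. H(P,Q) = 0.892932 + 0.212580 = 1.1055

1.1055 bits


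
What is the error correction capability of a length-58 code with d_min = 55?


Correction capability = floor((d-1)/2) = floor((55-1)/2) = 27

27 errors


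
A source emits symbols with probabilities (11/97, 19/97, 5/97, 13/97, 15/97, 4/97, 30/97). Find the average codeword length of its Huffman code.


Huffman construction (repeatedly merge the two least-probable nodes; each merge adds 1 bit to every symbol beneath it): 4/97 + 5/97 = 9/97; 9/97 + 11/97 = 20/97; 13/97 + 15/97 = 28/97; 19/97 + 20/97 = 39/97; 28/97 + 30/97 = 58/97; 39/97 + 58/97 = 1. Resulting codeword lengths (in the order the probabilities were given): (3, 2, 4, 3, 3, 4, 2). L_avg = sum(p_i * l_i) = 11/97*3 + 19/97*2 + 5/97*4 + 13/97*3 + 15/97*3 + 4/97*4 + 30/97*2 = 251/97 = 2.5876

2.5876 bits


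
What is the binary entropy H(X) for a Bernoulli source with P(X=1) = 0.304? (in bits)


H = -p*log2(p) - (1-p)*log2(1-p). -0.304*log2(0.304) = 0.522228; -0.696*log2(0.696) = 0.363897. H = 0.522228 + 0.363897 = 0.8861

0.8861 bits


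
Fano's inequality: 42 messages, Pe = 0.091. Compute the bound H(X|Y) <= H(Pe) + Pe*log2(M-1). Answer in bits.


H(Pe) = -Pe*log2(Pe) - (1-Pe)*log2(1-Pe) = -0.091*log2(0.091) - 0.909*log2(0.909) = 0.314677 + 0.125122 = 0.4398. Pe*log2(M-1) = 0.091*log2(41) = 0.487537. Bound = H(Pe) + Pe*log2(M-1) = 0.314677 + 0.125122 + 0.487537 = 0.9273

0.9273 bits


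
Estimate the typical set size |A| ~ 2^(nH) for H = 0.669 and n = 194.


log2|A_typical| = nH = 194 * 0.669 = 129.786, so |A_typical| ~ 2^129.786 = 1.173e+39

1.173e+39


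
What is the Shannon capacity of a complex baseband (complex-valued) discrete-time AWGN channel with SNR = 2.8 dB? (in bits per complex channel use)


SNR_linear = 10^(2.8/10) = 1.9055; C = log2(1 + SNR_linear) = log2(1 + 1.9055) = 1.5388

1.5388 bits/channel use


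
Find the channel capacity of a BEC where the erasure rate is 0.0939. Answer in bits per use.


C = 1 - epsilon = 1 - 0.0939 = 0.9061

0.9061 bits


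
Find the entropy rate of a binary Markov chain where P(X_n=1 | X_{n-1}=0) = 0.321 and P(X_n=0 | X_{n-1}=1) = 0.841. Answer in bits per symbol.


Stationary distribution: pi_0 = p10/(p01+p10) = 0.7238, pi_1 = 0.2762. Entropy rate H' = pi_0*H(p01) + pi_1*H(p10) = 0.7238*0.9055 + 0.2762*0.6319 = 0.8299

0.8299 bits/symbol


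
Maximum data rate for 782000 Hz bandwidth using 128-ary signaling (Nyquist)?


Rate = 2 * B * log2(M) = 2 * 782000 * 7.0 = 10948000.0

10948000.0 bps


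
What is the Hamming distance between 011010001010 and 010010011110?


Count differing positions: . . ^ . . . . ^ . ^ . . = 3 differences

3


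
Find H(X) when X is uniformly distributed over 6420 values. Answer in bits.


H = log2(n) = log2(6420) = 12.6484

12.6484 bits


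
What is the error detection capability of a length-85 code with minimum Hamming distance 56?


Detection capability = d_min - 1 = 56 - 1 = 55

55 errors


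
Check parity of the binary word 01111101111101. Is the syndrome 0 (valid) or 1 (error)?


Syndrome = XOR of all bits = 0 XOR 1 XOR 1 XOR 1 XOR 1 XOR 1 XOR 0 XOR 1 XOR 1 XOR 1 XOR 1 XOR 1 XOR 0 XOR 1 = 1

1


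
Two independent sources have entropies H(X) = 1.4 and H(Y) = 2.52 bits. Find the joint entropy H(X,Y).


For independent variables, H(X,Y) = H(X) + H(Y) = 1.4 + 2.52 = 3.92

3.92 bits


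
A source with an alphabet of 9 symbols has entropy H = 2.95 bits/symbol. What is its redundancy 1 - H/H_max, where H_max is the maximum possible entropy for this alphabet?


H_max = log2(K) = log2(9) = 3.1699 bits/symbol. Redundancy = 1 - H/H_max = 1 - 2.95/3.1699 = 1 - 0.9306 = 0.0694

0.0694


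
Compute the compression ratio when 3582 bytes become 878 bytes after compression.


Ratio = original / compressed = 3582 / 878 = 4.0797

4.0797


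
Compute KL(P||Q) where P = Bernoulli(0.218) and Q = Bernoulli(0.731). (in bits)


KL = p*log2(p/q) + (1-p)*log2((1-p)/(1-q)) = 0.218*log2(0.218/0.731) + 0.782*log2(0.782/0.269) = 0.8234

0.8234 bits


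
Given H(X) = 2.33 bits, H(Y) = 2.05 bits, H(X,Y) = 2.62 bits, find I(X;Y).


I(X;Y) = H(X) + H(Y) - H(X,Y) = 2.33 + 2.05 - 2.62 = 1.76

1.76 bits


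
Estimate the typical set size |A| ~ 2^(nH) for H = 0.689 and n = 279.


log2|A_typical| = nH = 279 * 0.689 = 192.231, so |A_typical| ~ 2^192.231 = 7.367e+57

7.367e+57


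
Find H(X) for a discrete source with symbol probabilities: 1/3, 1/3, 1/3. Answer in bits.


H = -sum(p_i * log2(p_i)). Terms: -(1/3)*log2(1/3) = 0.528321; -(1/3)*log2(1/3) = 0.528321; -(1/3)*log2(1/3) = 0.528321. H = 0.528321 + 0.528321 + 0.528321 = 1.585

1.585 bits


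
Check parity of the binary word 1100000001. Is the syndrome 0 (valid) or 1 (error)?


Syndrome = XOR of all bits = 1 XOR 1 XOR 0 XOR 0 XOR 0 XOR 0 XOR 0 XOR 0 XOR 0 XOR 1 = 1

1


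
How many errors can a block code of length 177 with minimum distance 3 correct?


Correction capability = floor((d-1)/2) = floor((3-1)/2) = 1

1 errors


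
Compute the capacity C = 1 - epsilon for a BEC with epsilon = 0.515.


C = 1 - epsilon = 1 - 0.515 = 0.485

0.485 bits


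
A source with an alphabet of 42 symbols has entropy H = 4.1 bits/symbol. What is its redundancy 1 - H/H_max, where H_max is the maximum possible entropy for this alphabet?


H_max = log2(K) = log2(42) = 5.3923 bits/symbol. Redundancy = 1 - H/H_max = 1 - 4.1/5.3923 = 1 - 0.7603 = 0.2397

0.2397


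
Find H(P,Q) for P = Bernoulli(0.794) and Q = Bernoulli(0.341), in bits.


H(P,Q) = -p*log2(q) - (1-p)*log2(1-q). -0.794*log2(0.341) = 1.232412; -0.206*log2(0.659) = 0.123940. H(P,Q) = 1.232412 + 0.123940 = 1.3564

1.3564 bits


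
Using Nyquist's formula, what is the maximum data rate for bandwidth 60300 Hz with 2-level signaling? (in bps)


Rate = 2 * B * log2(M) = 2 * 60300 * 1.0 = 120600.0

120600.0 bps


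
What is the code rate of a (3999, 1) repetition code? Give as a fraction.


Rate = k/n = 1/3999

1/3999


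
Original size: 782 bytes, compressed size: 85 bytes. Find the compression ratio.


Ratio = original / compressed = 782 / 85 = 9.2

9.2


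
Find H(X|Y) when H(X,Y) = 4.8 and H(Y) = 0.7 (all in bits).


H(X|Y) = H(X,Y) - H(Y) = 4.8 - 0.7 = 4.1

4.1 bits


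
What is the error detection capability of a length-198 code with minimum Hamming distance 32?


Detection capability = d_min - 1 = 32 - 1 = 31

31 errors


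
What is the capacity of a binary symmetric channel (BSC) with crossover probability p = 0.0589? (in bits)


H(p) = -p*log2(p) - (1-p)*log2(1-p) = -0.0589*log2(0.0589) - 0.9411*log2(0.9411) = 0.240641 + 0.082422 = 0.3231. C = 1 - H(p) = 1 - 0.3231 = 0.6769

0.6769 bits


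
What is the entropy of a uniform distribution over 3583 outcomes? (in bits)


H = log2(n) = log2(3583) = 11.807

11.807 bits


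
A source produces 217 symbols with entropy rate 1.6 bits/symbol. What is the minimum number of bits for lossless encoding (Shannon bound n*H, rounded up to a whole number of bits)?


Minimum bits >= n * H = 217 * 1.6 = 347.2, rounded up to a whole number of bits = 348

348 bits


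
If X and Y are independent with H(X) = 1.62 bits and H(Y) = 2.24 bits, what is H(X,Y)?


For independent variables, H(X,Y) = H(X) + H(Y) = 1.62 + 2.24 = 3.86

3.86 bits


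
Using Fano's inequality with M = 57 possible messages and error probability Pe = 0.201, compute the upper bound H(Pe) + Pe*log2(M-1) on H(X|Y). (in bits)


H(Pe) = -Pe*log2(Pe) - (1-Pe)*log2(1-Pe) = -0.201*log2(0.201) - 0.799*log2(0.799) = 0.465261 + 0.258662 = 0.7239. Pe*log2(M-1) = 0.201*log2(56) = 1.167278. Bound = H(Pe) + Pe*log2(M-1) = 0.465261 + 0.258662 + 1.167278 = 1.8912

1.8912 bits


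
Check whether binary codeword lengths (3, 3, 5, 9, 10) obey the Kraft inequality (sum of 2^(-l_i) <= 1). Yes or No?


Kraft sum = sum(2^(-l_i)) = 0.2842, need <= 1. Result: satisfied (a binary prefix-free code with these lengths exists)

Yes


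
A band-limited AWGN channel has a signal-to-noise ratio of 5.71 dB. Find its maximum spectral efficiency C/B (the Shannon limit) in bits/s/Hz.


SNR_linear = 10^(5.71/10) = 3.7239; C/B = log2(1 + SNR_linear) = log2(1 + 3.7239) = 2.24

2.24 bits/s/Hz


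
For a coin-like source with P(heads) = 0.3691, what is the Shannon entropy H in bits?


H = -p*log2(p) - (1-p)*log2(1-p). -0.3691*log2(0.3691) = 0.530735; -0.6309*log2(0.6309) = 0.419244. H = 0.530735 + 0.419244 = 0.95

0.95 bits
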